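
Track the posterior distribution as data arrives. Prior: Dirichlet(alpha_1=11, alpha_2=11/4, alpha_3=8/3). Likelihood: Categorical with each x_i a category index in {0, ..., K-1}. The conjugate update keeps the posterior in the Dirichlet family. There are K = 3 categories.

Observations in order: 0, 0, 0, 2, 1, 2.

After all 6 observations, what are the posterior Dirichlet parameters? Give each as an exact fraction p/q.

obs 1: x=0 → posterior Dirichlet(12, 11/4, 8/3)
obs 2: x=0 → posterior Dirichlet(13, 11/4, 8/3)
obs 3: x=0 → posterior Dirichlet(14, 11/4, 8/3)
obs 4: x=2 → posterior Dirichlet(14, 11/4, 11/3)
obs 5: x=1 → posterior Dirichlet(14, 15/4, 11/3)
obs 6: x=2 → posterior Dirichlet(14, 15/4, 14/3)

alpha_1=14, alpha_2=15/4, alpha_3=14/3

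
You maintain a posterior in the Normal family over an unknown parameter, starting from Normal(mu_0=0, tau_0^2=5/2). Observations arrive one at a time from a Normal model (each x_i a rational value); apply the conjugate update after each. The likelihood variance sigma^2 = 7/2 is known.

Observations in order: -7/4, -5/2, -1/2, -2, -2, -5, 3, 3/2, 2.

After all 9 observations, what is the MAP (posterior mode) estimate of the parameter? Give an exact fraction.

obs 1: x=-7/4 → posterior Normal(-35/48, 35/24)
obs 2: x=-5/2 → posterior Normal(-5/4, 35/34)
obs 3: x=-1/2 → posterior Normal(-95/88, 35/44)
obs 4: x=-2 → posterior Normal(-5/4, 35/54)
obs 5: x=-2 → posterior Normal(-175/128, 35/64)
obs 6: x=-5 → posterior Normal(-275/148, 35/74)
obs 7: x=3 → posterior Normal(-215/168, 5/12)
obs 8: x=3/2 → posterior Normal(-185/188, 35/94)
obs 9: x=2 → posterior Normal(-145/208, 35/104)

-145/208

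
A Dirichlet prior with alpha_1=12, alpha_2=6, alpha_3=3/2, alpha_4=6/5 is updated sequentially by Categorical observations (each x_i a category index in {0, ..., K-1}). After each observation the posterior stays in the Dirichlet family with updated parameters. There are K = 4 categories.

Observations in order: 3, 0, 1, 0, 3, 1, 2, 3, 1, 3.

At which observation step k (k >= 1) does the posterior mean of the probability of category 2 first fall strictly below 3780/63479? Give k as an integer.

k = 5

obs 1: x=3 → posterior Dirichlet(12, 6, 3/2, 11/5)
obs 2: x=0 → posterior Dirichlet(13, 6, 3/2, 11/5)
obs 3: x=1 → posterior Dirichlet(13, 7, 3/2, 11/5)
obs 4: x=0 → posterior Dirichlet(14, 7, 3/2, 11/5)
obs 5: x=3 → posterior Dirichlet(14, 7, 3/2, 16/5)
obs 6: x=1 → posterior Dirichlet(14, 8, 3/2, 16/5)
obs 7: x=2 → posterior Dirichlet(14, 8, 5/2, 16/5)
obs 8: x=3 → posterior Dirichlet(14, 8, 5/2, 21/5)
obs 9: x=1 → posterior Dirichlet(14, 9, 5/2, 21/5)
obs 10: x=3 → posterior Dirichlet(14, 9, 5/2, 26/5)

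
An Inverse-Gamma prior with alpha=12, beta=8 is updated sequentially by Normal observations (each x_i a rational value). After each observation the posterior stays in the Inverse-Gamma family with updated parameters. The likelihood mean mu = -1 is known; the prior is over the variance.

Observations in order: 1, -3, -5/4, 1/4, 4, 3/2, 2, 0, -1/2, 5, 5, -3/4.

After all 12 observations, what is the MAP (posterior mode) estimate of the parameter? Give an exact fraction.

obs 1: x=1 → posterior Inverse-Gamma(25/2, 10)
obs 2: x=-3 → posterior Inverse-Gamma(13, 12)
obs 3: x=-5/4 → posterior Inverse-Gamma(27/2, 385/32)
obs 4: x=1/4 → posterior Inverse-Gamma(14, 205/16)
obs 5: x=4 → posterior Inverse-Gamma(29/2, 405/16)
obs 6: x=3/2 → posterior Inverse-Gamma(15, 455/16)
obs 7: x=2 → posterior Inverse-Gamma(31/2, 527/16)
obs 8: x=0 → posterior Inverse-Gamma(16, 535/16)
obs 9: x=-1/2 → posterior Inverse-Gamma(33/2, 537/16)
obs 10: x=5 → posterior Inverse-Gamma(17, 825/16)
obs 11: x=5 → posterior Inverse-Gamma(35/2, 1113/16)
obs 12: x=-3/4 → posterior Inverse-Gamma(18, 2227/32)

2227/608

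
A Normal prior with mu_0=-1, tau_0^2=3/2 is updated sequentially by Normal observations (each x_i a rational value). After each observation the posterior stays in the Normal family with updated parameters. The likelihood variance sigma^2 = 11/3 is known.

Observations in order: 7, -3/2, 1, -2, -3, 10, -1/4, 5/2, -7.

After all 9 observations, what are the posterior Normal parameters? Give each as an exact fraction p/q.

obs 1: x=7 → posterior Normal(41/31, 33/31)
obs 2: x=-3/2 → posterior Normal(11/16, 33/40)
obs 3: x=1 → posterior Normal(73/98, 33/49)
obs 4: x=-2 → posterior Normal(37/116, 33/58)
obs 5: x=-3 → posterior Normal(-17/134, 33/67)
obs 6: x=10 → posterior Normal(163/152, 33/76)
obs 7: x=-1/4 → posterior Normal(317/340, 33/85)
obs 8: x=5/2 → posterior Normal(407/376, 33/94)
obs 9: x=-7 → posterior Normal(155/412, 33/103)

mu_0=155/412, tau_0^2=33/103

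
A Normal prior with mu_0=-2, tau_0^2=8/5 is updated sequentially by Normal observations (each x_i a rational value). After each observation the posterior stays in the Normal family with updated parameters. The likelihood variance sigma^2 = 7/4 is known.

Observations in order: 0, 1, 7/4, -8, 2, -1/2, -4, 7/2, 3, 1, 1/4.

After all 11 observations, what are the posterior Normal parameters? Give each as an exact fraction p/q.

mu_0=-70/387, tau_0^2=56/387

obs 1: x=0 → posterior Normal(-70/67, 56/67)
obs 2: x=1 → posterior Normal(-38/99, 56/99)
obs 3: x=7/4 → posterior Normal(18/131, 56/131)
obs 4: x=-8 → posterior Normal(-238/163, 56/163)
obs 5: x=2 → posterior Normal(-58/65, 56/195)
obs 6: x=-1/2 → posterior Normal(-190/227, 56/227)
obs 7: x=-4 → posterior Normal(-318/259, 8/37)
obs 8: x=7/2 → posterior Normal(-206/291, 56/291)
obs 9: x=3 → posterior Normal(-110/323, 56/323)
obs 10: x=1 → posterior Normal(-78/355, 56/355)
obs 11: x=1/4 → posterior Normal(-70/387, 56/387)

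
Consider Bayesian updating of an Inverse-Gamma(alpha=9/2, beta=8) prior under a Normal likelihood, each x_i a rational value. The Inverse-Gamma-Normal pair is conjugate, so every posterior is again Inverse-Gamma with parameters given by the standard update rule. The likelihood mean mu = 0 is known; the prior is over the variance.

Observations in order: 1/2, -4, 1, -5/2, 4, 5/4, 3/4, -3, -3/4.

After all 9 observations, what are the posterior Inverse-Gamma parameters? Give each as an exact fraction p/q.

alpha=9, beta=1075/32

obs 1: x=1/2 → posterior Inverse-Gamma(5, 65/8)
obs 2: x=-4 → posterior Inverse-Gamma(11/2, 129/8)
obs 3: x=1 → posterior Inverse-Gamma(6, 133/8)
obs 4: x=-5/2 → posterior Inverse-Gamma(13/2, 79/4)
obs 5: x=4 → posterior Inverse-Gamma(7, 111/4)
obs 6: x=5/4 → posterior Inverse-Gamma(15/2, 913/32)
obs 7: x=3/4 → posterior Inverse-Gamma(8, 461/16)
obs 8: x=-3 → posterior Inverse-Gamma(17/2, 533/16)
obs 9: x=-3/4 → posterior Inverse-Gamma(9, 1075/32)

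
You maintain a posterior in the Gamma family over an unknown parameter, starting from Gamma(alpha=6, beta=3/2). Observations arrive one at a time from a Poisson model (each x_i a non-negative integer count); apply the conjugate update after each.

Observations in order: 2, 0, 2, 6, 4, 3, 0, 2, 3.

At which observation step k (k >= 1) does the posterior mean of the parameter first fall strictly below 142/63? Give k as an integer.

k = 3

obs 1: x=2 → posterior Gamma(8, 5/2)
obs 2: x=0 → posterior Gamma(8, 7/2)
obs 3: x=2 → posterior Gamma(10, 9/2)
obs 4: x=6 → posterior Gamma(16, 11/2)
obs 5: x=4 → posterior Gamma(20, 13/2)
obs 6: x=3 → posterior Gamma(23, 15/2)
obs 7: x=0 → posterior Gamma(23, 17/2)
obs 8: x=2 → posterior Gamma(25, 19/2)
obs 9: x=3 → posterior Gamma(28, 21/2)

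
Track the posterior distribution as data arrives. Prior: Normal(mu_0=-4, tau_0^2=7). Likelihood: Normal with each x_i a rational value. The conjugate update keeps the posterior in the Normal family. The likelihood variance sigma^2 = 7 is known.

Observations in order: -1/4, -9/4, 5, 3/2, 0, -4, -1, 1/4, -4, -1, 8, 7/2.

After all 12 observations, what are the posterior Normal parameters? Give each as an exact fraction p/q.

mu_0=7/52, tau_0^2=7/13

obs 1: x=-1/4 → posterior Normal(-17/8, 7/2)
obs 2: x=-9/4 → posterior Normal(-13/6, 7/3)
obs 3: x=5 → posterior Normal(-3/8, 7/4)
obs 4: x=3/2 → posterior Normal(0, 7/5)
obs 5: x=0 → posterior Normal(0, 7/6)
obs 6: x=-4 → posterior Normal(-4/7, 1)
obs 7: x=-1 → posterior Normal(-5/8, 7/8)
obs 8: x=1/4 → posterior Normal(-19/36, 7/9)
obs 9: x=-4 → posterior Normal(-7/8, 7/10)
obs 10: x=-1 → posterior Normal(-39/44, 7/11)
obs 11: x=8 → posterior Normal(-7/48, 7/12)
obs 12: x=7/2 → posterior Normal(7/52, 7/13)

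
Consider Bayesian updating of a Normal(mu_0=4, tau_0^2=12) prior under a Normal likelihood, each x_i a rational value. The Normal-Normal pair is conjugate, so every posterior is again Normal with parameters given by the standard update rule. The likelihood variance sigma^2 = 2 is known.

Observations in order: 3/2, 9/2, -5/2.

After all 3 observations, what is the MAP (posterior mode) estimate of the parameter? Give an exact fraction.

obs 1: x=3/2 → posterior Normal(13/7, 12/7)
obs 2: x=9/2 → posterior Normal(40/13, 12/13)
obs 3: x=-5/2 → posterior Normal(25/19, 12/19)

25/19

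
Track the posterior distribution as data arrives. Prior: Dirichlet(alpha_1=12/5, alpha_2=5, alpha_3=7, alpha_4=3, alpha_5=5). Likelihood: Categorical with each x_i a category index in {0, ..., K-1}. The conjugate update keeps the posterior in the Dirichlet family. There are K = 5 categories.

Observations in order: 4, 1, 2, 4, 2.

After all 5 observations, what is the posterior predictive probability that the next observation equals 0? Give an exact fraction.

12/137

obs 1: x=4 → posterior Dirichlet(12/5, 5, 7, 3, 6)
obs 2: x=1 → posterior Dirichlet(12/5, 6, 7, 3, 6)
obs 3: x=2 → posterior Dirichlet(12/5, 6, 8, 3, 6)
obs 4: x=4 → posterior Dirichlet(12/5, 6, 8, 3, 7)
obs 5: x=2 → posterior Dirichlet(12/5, 6, 9, 3, 7)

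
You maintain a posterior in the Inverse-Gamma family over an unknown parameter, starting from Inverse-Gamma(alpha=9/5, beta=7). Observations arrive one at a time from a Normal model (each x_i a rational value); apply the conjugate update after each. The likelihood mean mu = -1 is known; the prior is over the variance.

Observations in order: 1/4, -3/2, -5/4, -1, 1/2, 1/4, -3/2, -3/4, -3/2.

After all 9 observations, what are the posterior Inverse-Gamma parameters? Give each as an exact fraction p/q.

alpha=63/10, beta=81/8

obs 1: x=1/4 → posterior Inverse-Gamma(23/10, 249/32)
obs 2: x=-3/2 → posterior Inverse-Gamma(14/5, 253/32)
obs 3: x=-5/4 → posterior Inverse-Gamma(33/10, 127/16)
obs 4: x=-1 → posterior Inverse-Gamma(19/5, 127/16)
obs 5: x=1/2 → posterior Inverse-Gamma(43/10, 145/16)
obs 6: x=1/4 → posterior Inverse-Gamma(24/5, 315/32)
obs 7: x=-3/2 → posterior Inverse-Gamma(53/10, 319/32)
obs 8: x=-3/4 → posterior Inverse-Gamma(29/5, 10)
obs 9: x=-3/2 → posterior Inverse-Gamma(63/10, 81/8)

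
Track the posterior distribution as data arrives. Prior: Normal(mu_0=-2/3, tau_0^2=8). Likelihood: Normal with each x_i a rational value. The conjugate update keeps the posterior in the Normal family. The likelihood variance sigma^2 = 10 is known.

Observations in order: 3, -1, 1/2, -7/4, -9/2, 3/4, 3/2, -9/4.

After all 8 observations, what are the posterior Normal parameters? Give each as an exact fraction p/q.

mu_0=-55/111, tau_0^2=40/37

obs 1: x=3 → posterior Normal(26/27, 40/9)
obs 2: x=-1 → posterior Normal(14/39, 40/13)
obs 3: x=1/2 → posterior Normal(20/51, 40/17)
obs 4: x=-7/4 → posterior Normal(-1/63, 40/21)
obs 5: x=-9/2 → posterior Normal(-11/15, 8/5)
obs 6: x=3/4 → posterior Normal(-46/87, 40/29)
obs 7: x=3/2 → posterior Normal(-28/99, 40/33)
obs 8: x=-9/4 → posterior Normal(-55/111, 40/37)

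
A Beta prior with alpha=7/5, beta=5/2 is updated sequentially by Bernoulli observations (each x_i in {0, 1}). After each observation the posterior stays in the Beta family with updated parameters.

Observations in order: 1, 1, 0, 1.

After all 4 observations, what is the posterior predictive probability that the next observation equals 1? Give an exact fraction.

44/79

obs 1: x=1 → posterior Beta(12/5, 5/2)
obs 2: x=1 → posterior Beta(17/5, 5/2)
obs 3: x=0 → posterior Beta(17/5, 7/2)
obs 4: x=1 → posterior Beta(22/5, 7/2)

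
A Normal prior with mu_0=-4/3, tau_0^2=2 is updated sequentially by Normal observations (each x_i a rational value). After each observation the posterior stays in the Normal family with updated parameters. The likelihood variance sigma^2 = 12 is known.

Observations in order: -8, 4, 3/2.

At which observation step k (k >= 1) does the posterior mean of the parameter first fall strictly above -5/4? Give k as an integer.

k = 3

obs 1: x=-8 → posterior Normal(-16/7, 12/7)
obs 2: x=4 → posterior Normal(-3/2, 3/2)
obs 3: x=3/2 → posterior Normal(-7/6, 4/3)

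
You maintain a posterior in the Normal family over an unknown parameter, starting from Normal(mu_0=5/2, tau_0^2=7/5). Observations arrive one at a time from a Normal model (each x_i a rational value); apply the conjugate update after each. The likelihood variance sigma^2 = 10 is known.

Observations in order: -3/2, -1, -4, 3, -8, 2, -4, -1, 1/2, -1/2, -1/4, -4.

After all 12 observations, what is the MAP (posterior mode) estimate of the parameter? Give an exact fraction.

-25/536

obs 1: x=-3/2 → posterior Normal(229/114, 70/57)
obs 2: x=-1 → posterior Normal(215/128, 35/32)
obs 3: x=-4 → posterior Normal(159/142, 70/71)
obs 4: x=3 → posterior Normal(67/52, 35/39)
obs 5: x=-8 → posterior Normal(89/170, 14/17)
obs 6: x=2 → posterior Normal(117/184, 35/46)
obs 7: x=-4 → posterior Normal(61/198, 70/99)
obs 8: x=-1 → posterior Normal(47/212, 35/53)
obs 9: x=1/2 → posterior Normal(27/113, 70/113)
obs 10: x=-1/2 → posterior Normal(47/240, 7/12)
obs 11: x=-1/4 → posterior Normal(87/508, 70/127)
obs 12: x=-4 → posterior Normal(-25/536, 35/67)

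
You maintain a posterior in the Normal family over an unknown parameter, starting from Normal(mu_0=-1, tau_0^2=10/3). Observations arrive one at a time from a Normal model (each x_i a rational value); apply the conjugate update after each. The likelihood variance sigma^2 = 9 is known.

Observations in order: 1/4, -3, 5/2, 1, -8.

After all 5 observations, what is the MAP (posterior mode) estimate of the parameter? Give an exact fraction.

obs 1: x=1/4 → posterior Normal(-49/74, 90/37)
obs 2: x=-3 → posterior Normal(-109/94, 90/47)
obs 3: x=5/2 → posterior Normal(-59/114, 30/19)
obs 4: x=1 → posterior Normal(-39/134, 90/67)
obs 5: x=-8 → posterior Normal(-199/154, 90/77)

-199/154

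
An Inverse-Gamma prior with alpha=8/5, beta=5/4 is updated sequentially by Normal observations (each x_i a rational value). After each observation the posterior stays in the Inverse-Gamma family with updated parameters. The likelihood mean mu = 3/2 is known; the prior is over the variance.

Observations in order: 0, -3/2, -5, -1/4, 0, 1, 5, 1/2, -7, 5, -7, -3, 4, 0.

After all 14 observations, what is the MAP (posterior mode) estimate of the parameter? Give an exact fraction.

obs 1: x=0 → posterior Inverse-Gamma(21/10, 19/8)
obs 2: x=-3/2 → posterior Inverse-Gamma(13/5, 55/8)
obs 3: x=-5 → posterior Inverse-Gamma(31/10, 28)
obs 4: x=-1/4 → posterior Inverse-Gamma(18/5, 945/32)
obs 5: x=0 → posterior Inverse-Gamma(41/10, 981/32)
obs 6: x=1 → posterior Inverse-Gamma(23/5, 985/32)
obs 7: x=5 → posterior Inverse-Gamma(51/10, 1181/32)
obs 8: x=1/2 → posterior Inverse-Gamma(28/5, 1197/32)
obs 9: x=-7 → posterior Inverse-Gamma(61/10, 2353/32)
obs 10: x=5 → posterior Inverse-Gamma(33/5, 2549/32)
obs 11: x=-7 → posterior Inverse-Gamma(71/10, 3705/32)
obs 12: x=-3 → posterior Inverse-Gamma(38/5, 4029/32)
obs 13: x=4 → posterior Inverse-Gamma(81/10, 4129/32)
obs 14: x=0 → posterior Inverse-Gamma(43/5, 4165/32)

20825/1536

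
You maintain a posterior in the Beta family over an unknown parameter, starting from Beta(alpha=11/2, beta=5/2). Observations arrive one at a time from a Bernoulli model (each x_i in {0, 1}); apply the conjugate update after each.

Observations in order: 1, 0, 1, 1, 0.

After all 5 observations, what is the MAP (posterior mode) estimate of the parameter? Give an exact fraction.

15/22

obs 1: x=1 → posterior Beta(13/2, 5/2)
obs 2: x=0 → posterior Beta(13/2, 7/2)
obs 3: x=1 → posterior Beta(15/2, 7/2)
obs 4: x=1 → posterior Beta(17/2, 7/2)
obs 5: x=0 → posterior Beta(17/2, 9/2)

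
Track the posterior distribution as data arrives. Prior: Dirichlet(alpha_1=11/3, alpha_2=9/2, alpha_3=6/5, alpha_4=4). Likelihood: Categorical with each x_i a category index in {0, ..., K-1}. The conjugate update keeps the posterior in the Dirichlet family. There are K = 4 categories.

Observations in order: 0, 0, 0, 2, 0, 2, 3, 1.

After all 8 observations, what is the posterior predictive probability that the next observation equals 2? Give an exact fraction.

obs 1: x=0 → posterior Dirichlet(14/3, 9/2, 6/5, 4)
obs 2: x=0 → posterior Dirichlet(17/3, 9/2, 6/5, 4)
obs 3: x=0 → posterior Dirichlet(20/3, 9/2, 6/5, 4)
obs 4: x=2 → posterior Dirichlet(20/3, 9/2, 11/5, 4)
obs 5: x=0 → posterior Dirichlet(23/3, 9/2, 11/5, 4)
obs 6: x=2 → posterior Dirichlet(23/3, 9/2, 16/5, 4)
obs 7: x=3 → posterior Dirichlet(23/3, 9/2, 16/5, 5)
obs 8: x=1 → posterior Dirichlet(23/3, 11/2, 16/5, 5)

96/641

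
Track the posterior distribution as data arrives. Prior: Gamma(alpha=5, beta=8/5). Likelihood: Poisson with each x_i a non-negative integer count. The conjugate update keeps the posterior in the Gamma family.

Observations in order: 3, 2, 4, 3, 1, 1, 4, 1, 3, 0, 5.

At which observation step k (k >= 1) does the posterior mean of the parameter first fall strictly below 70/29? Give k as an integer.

k = 10

obs 1: x=3 → posterior Gamma(8, 13/5)
obs 2: x=2 → posterior Gamma(10, 18/5)
obs 3: x=4 → posterior Gamma(14, 23/5)
obs 4: x=3 → posterior Gamma(17, 28/5)
obs 5: x=1 → posterior Gamma(18, 33/5)
obs 6: x=1 → posterior Gamma(19, 38/5)
obs 7: x=4 → posterior Gamma(23, 43/5)
obs 8: x=1 → posterior Gamma(24, 48/5)
obs 9: x=3 → posterior Gamma(27, 53/5)
obs 10: x=0 → posterior Gamma(27, 58/5)
obs 11: x=5 → posterior Gamma(32, 63/5)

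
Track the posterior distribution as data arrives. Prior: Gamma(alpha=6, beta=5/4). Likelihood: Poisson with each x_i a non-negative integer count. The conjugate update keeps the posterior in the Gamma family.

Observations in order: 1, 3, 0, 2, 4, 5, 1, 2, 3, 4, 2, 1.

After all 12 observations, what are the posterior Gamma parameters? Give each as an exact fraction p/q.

alpha=34, beta=53/4

obs 1: x=1 → posterior Gamma(7, 9/4)
obs 2: x=3 → posterior Gamma(10, 13/4)
obs 3: x=0 → posterior Gamma(10, 17/4)
obs 4: x=2 → posterior Gamma(12, 21/4)
obs 5: x=4 → posterior Gamma(16, 25/4)
obs 6: x=5 → posterior Gamma(21, 29/4)
obs 7: x=1 → posterior Gamma(22, 33/4)
obs 8: x=2 → posterior Gamma(24, 37/4)
obs 9: x=3 → posterior Gamma(27, 41/4)
obs 10: x=4 → posterior Gamma(31, 45/4)
obs 11: x=2 → posterior Gamma(33, 49/4)
obs 12: x=1 → posterior Gamma(34, 53/4)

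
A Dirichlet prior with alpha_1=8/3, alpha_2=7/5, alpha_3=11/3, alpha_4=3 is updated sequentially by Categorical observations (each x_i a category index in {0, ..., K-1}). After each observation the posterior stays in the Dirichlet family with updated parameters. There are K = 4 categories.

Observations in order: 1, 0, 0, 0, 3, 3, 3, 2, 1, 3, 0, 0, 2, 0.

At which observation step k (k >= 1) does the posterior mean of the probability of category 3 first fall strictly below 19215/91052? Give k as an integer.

obs 1: x=1 → posterior Dirichlet(8/3, 12/5, 11/3, 3)
obs 2: x=0 → posterior Dirichlet(11/3, 12/5, 11/3, 3)
obs 3: x=0 → posterior Dirichlet(14/3, 12/5, 11/3, 3)
obs 4: x=0 → posterior Dirichlet(17/3, 12/5, 11/3, 3)
obs 5: x=3 → posterior Dirichlet(17/3, 12/5, 11/3, 4)
obs 6: x=3 → posterior Dirichlet(17/3, 12/5, 11/3, 5)
obs 7: x=3 → posterior Dirichlet(17/3, 12/5, 11/3, 6)
obs 8: x=2 → posterior Dirichlet(17/3, 12/5, 14/3, 6)
obs 9: x=1 → posterior Dirichlet(17/3, 17/5, 14/3, 6)
obs 10: x=3 → posterior Dirichlet(17/3, 17/5, 14/3, 7)
obs 11: x=0 → posterior Dirichlet(20/3, 17/5, 14/3, 7)
obs 12: x=0 → posterior Dirichlet(23/3, 17/5, 14/3, 7)
obs 13: x=2 → posterior Dirichlet(23/3, 17/5, 17/3, 7)
obs 14: x=0 → posterior Dirichlet(26/3, 17/5, 17/3, 7)

k = 4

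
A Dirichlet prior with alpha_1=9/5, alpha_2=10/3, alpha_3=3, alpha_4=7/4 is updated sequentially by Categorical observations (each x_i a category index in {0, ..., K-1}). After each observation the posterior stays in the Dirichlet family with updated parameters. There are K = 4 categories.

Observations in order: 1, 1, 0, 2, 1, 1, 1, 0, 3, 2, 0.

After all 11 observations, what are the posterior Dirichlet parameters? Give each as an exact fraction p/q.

alpha_1=24/5, alpha_2=25/3, alpha_3=5, alpha_4=11/4

obs 1: x=1 → posterior Dirichlet(9/5, 13/3, 3, 7/4)
obs 2: x=1 → posterior Dirichlet(9/5, 16/3, 3, 7/4)
obs 3: x=0 → posterior Dirichlet(14/5, 16/3, 3, 7/4)
obs 4: x=2 → posterior Dirichlet(14/5, 16/3, 4, 7/4)
obs 5: x=1 → posterior Dirichlet(14/5, 19/3, 4, 7/4)
obs 6: x=1 → posterior Dirichlet(14/5, 22/3, 4, 7/4)
obs 7: x=1 → posterior Dirichlet(14/5, 25/3, 4, 7/4)
obs 8: x=0 → posterior Dirichlet(19/5, 25/3, 4, 7/4)
obs 9: x=3 → posterior Dirichlet(19/5, 25/3, 4, 11/4)
obs 10: x=2 → posterior Dirichlet(19/5, 25/3, 5, 11/4)
obs 11: x=0 → posterior Dirichlet(24/5, 25/3, 5, 11/4)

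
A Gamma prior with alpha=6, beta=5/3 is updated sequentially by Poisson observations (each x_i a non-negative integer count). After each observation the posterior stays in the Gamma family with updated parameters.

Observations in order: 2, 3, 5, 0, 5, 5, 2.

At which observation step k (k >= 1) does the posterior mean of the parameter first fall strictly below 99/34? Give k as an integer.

k = 4

obs 1: x=2 → posterior Gamma(8, 8/3)
obs 2: x=3 → posterior Gamma(11, 11/3)
obs 3: x=5 → posterior Gamma(16, 14/3)
obs 4: x=0 → posterior Gamma(16, 17/3)
obs 5: x=5 → posterior Gamma(21, 20/3)
obs 6: x=5 → posterior Gamma(26, 23/3)
obs 7: x=2 → posterior Gamma(28, 26/3)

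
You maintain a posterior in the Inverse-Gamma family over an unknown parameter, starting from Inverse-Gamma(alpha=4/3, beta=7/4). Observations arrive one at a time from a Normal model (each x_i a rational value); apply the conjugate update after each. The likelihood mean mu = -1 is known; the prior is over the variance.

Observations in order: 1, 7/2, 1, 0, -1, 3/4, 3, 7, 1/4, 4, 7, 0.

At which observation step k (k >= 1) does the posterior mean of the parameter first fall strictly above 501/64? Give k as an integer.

k = 2

obs 1: x=1 → posterior Inverse-Gamma(11/6, 15/4)
obs 2: x=7/2 → posterior Inverse-Gamma(7/3, 111/8)
obs 3: x=1 → posterior Inverse-Gamma(17/6, 127/8)
obs 4: x=0 → posterior Inverse-Gamma(10/3, 131/8)
obs 5: x=-1 → posterior Inverse-Gamma(23/6, 131/8)
obs 6: x=3/4 → posterior Inverse-Gamma(13/3, 573/32)
obs 7: x=3 → posterior Inverse-Gamma(29/6, 829/32)
obs 8: x=7 → posterior Inverse-Gamma(16/3, 1853/32)
obs 9: x=1/4 → posterior Inverse-Gamma(35/6, 939/16)
obs 10: x=4 → posterior Inverse-Gamma(19/3, 1139/16)
obs 11: x=7 → posterior Inverse-Gamma(41/6, 1651/16)
obs 12: x=0 → posterior Inverse-Gamma(22/3, 1659/16)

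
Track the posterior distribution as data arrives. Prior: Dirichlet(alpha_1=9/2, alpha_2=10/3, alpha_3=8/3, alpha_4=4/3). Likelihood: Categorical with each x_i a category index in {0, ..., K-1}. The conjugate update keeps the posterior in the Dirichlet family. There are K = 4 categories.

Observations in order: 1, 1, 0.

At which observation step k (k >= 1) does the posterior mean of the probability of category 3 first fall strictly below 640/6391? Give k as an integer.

obs 1: x=1 → posterior Dirichlet(9/2, 13/3, 8/3, 4/3)
obs 2: x=1 → posterior Dirichlet(9/2, 16/3, 8/3, 4/3)
obs 3: x=0 → posterior Dirichlet(11/2, 16/3, 8/3, 4/3)

k = 2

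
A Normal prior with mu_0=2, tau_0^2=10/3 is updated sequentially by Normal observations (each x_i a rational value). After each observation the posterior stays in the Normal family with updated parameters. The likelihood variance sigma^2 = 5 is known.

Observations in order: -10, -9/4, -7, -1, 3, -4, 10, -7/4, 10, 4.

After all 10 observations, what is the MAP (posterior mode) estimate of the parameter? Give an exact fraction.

8/23

obs 1: x=-10 → posterior Normal(-14/5, 2)
obs 2: x=-9/4 → posterior Normal(-37/14, 10/7)
obs 3: x=-7 → posterior Normal(-65/18, 10/9)
obs 4: x=-1 → posterior Normal(-69/22, 10/11)
obs 5: x=3 → posterior Normal(-57/26, 10/13)
obs 6: x=-4 → posterior Normal(-73/30, 2/3)
obs 7: x=10 → posterior Normal(-33/34, 10/17)
obs 8: x=-7/4 → posterior Normal(-20/19, 10/19)
obs 9: x=10 → posterior Normal(0, 10/21)
obs 10: x=4 → posterior Normal(8/23, 10/23)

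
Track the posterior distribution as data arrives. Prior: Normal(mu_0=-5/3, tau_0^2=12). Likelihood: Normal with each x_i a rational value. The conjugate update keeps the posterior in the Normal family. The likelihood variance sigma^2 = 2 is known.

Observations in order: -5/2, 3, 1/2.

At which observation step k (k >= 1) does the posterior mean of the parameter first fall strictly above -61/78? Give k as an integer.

obs 1: x=-5/2 → posterior Normal(-50/21, 12/7)
obs 2: x=3 → posterior Normal(4/39, 12/13)
obs 3: x=1/2 → posterior Normal(13/57, 12/19)

k = 2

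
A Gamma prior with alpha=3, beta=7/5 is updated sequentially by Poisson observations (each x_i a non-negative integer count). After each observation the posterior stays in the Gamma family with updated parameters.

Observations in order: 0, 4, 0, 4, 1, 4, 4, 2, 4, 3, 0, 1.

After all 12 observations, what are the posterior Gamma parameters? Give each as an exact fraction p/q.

alpha=30, beta=67/5

obs 1: x=0 → posterior Gamma(3, 12/5)
obs 2: x=4 → posterior Gamma(7, 17/5)
obs 3: x=0 → posterior Gamma(7, 22/5)
obs 4: x=4 → posterior Gamma(11, 27/5)
obs 5: x=1 → posterior Gamma(12, 32/5)
obs 6: x=4 → posterior Gamma(16, 37/5)
obs 7: x=4 → posterior Gamma(20, 42/5)
obs 8: x=2 → posterior Gamma(22, 47/5)
obs 9: x=4 → posterior Gamma(26, 52/5)
obs 10: x=3 → posterior Gamma(29, 57/5)
obs 11: x=0 → posterior Gamma(29, 62/5)
obs 12: x=1 → posterior Gamma(30, 67/5)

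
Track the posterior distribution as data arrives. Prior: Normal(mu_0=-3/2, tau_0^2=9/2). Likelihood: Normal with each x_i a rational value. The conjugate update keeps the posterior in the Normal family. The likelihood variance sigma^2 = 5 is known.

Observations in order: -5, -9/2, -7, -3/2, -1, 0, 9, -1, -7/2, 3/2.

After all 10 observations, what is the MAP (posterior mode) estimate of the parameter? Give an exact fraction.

obs 1: x=-5 → posterior Normal(-60/19, 45/19)
obs 2: x=-9/2 → posterior Normal(-201/56, 45/28)
obs 3: x=-7 → posterior Normal(-327/74, 45/37)
obs 4: x=-3/2 → posterior Normal(-177/46, 45/46)
obs 5: x=-1 → posterior Normal(-186/55, 9/11)
obs 6: x=0 → posterior Normal(-93/32, 45/64)
obs 7: x=9 → posterior Normal(-105/73, 45/73)
obs 8: x=-1 → posterior Normal(-57/41, 45/82)
obs 9: x=-7/2 → posterior Normal(-291/182, 45/91)
obs 10: x=3/2 → posterior Normal(-33/25, 9/20)

-33/25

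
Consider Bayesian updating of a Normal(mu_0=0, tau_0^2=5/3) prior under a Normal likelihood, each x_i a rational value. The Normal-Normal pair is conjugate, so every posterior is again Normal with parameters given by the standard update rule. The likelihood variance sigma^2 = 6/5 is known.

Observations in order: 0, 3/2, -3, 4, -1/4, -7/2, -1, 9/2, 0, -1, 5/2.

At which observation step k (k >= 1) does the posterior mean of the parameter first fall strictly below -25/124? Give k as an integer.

obs 1: x=0 → posterior Normal(0, 30/43)
obs 2: x=3/2 → posterior Normal(75/136, 15/34)
obs 3: x=-3 → posterior Normal(-25/62, 10/31)
obs 4: x=4 → posterior Normal(125/236, 15/59)
obs 5: x=-1/4 → posterior Normal(225/572, 30/143)
obs 6: x=-7/2 → posterior Normal(-125/672, 5/28)
obs 7: x=-1 → posterior Normal(-225/772, 30/193)
obs 8: x=9/2 → posterior Normal(225/872, 15/109)
obs 9: x=0 → posterior Normal(25/108, 10/81)
obs 10: x=-1 → posterior Normal(125/1072, 15/134)
obs 11: x=5/2 → posterior Normal(375/1172, 30/293)

k = 3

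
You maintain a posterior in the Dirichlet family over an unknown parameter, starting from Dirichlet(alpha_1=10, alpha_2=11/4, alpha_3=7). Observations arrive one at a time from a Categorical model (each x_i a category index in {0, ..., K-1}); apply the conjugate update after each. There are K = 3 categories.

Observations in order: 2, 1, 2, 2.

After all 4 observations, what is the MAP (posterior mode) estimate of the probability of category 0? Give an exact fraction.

obs 1: x=2 → posterior Dirichlet(10, 11/4, 8)
obs 2: x=1 → posterior Dirichlet(10, 15/4, 8)
obs 3: x=2 → posterior Dirichlet(10, 15/4, 9)
obs 4: x=2 → posterior Dirichlet(10, 15/4, 10)

36/83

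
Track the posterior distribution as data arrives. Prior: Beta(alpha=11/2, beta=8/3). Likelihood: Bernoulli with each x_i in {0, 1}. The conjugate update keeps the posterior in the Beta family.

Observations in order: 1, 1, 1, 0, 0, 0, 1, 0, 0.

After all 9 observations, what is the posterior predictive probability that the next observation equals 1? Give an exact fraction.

57/103

obs 1: x=1 → posterior Beta(13/2, 8/3)
obs 2: x=1 → posterior Beta(15/2, 8/3)
obs 3: x=1 → posterior Beta(17/2, 8/3)
obs 4: x=0 → posterior Beta(17/2, 11/3)
obs 5: x=0 → posterior Beta(17/2, 14/3)
obs 6: x=0 → posterior Beta(17/2, 17/3)
obs 7: x=1 → posterior Beta(19/2, 17/3)
obs 8: x=0 → posterior Beta(19/2, 20/3)
obs 9: x=0 → posterior Beta(19/2, 23/3)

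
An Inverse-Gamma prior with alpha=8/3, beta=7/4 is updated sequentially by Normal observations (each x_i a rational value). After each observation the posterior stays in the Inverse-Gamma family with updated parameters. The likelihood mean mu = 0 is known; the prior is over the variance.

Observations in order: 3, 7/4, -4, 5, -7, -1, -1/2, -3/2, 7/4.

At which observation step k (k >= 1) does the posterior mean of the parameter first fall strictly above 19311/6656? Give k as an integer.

obs 1: x=3 → posterior Inverse-Gamma(19/6, 25/4)
obs 2: x=7/4 → posterior Inverse-Gamma(11/3, 249/32)
obs 3: x=-4 → posterior Inverse-Gamma(25/6, 505/32)
obs 4: x=5 → posterior Inverse-Gamma(14/3, 905/32)
obs 5: x=-7 → posterior Inverse-Gamma(31/6, 1689/32)
obs 6: x=-1 → posterior Inverse-Gamma(17/3, 1705/32)
obs 7: x=-1/2 → posterior Inverse-Gamma(37/6, 1709/32)
obs 8: x=-3/2 → posterior Inverse-Gamma(20/3, 1745/32)
obs 9: x=7/4 → posterior Inverse-Gamma(43/6, 897/16)

k = 2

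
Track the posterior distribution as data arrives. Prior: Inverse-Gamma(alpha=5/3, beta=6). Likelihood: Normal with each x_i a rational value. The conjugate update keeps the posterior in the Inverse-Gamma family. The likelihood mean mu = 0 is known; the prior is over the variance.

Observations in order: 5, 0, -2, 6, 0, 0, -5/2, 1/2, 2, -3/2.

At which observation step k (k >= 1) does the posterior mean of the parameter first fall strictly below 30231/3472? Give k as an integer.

obs 1: x=5 → posterior Inverse-Gamma(13/6, 37/2)
obs 2: x=0 → posterior Inverse-Gamma(8/3, 37/2)
obs 3: x=-2 → posterior Inverse-Gamma(19/6, 41/2)
obs 4: x=6 → posterior Inverse-Gamma(11/3, 77/2)
obs 5: x=0 → posterior Inverse-Gamma(25/6, 77/2)
obs 6: x=0 → posterior Inverse-Gamma(14/3, 77/2)
obs 7: x=-5/2 → posterior Inverse-Gamma(31/6, 333/8)
obs 8: x=1/2 → posterior Inverse-Gamma(17/3, 167/4)
obs 9: x=2 → posterior Inverse-Gamma(37/6, 175/4)
obs 10: x=-3/2 → posterior Inverse-Gamma(20/3, 359/8)

k = 9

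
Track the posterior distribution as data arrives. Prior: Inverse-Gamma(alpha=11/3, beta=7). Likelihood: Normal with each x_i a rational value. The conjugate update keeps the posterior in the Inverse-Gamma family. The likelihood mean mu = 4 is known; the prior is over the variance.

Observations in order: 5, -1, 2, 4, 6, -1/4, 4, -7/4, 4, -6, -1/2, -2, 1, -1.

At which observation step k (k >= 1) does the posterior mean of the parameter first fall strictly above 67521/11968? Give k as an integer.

obs 1: x=5 → posterior Inverse-Gamma(25/6, 15/2)
obs 2: x=-1 → posterior Inverse-Gamma(14/3, 20)
obs 3: x=2 → posterior Inverse-Gamma(31/6, 22)
obs 4: x=4 → posterior Inverse-Gamma(17/3, 22)
obs 5: x=6 → posterior Inverse-Gamma(37/6, 24)
obs 6: x=-1/4 → posterior Inverse-Gamma(20/3, 1057/32)
obs 7: x=4 → posterior Inverse-Gamma(43/6, 1057/32)
obs 8: x=-7/4 → posterior Inverse-Gamma(23/3, 793/16)
obs 9: x=4 → posterior Inverse-Gamma(49/6, 793/16)
obs 10: x=-6 → posterior Inverse-Gamma(26/3, 1593/16)
obs 11: x=-1/2 → posterior Inverse-Gamma(55/6, 1755/16)
obs 12: x=-2 → posterior Inverse-Gamma(29/3, 2043/16)
obs 13: x=1 → posterior Inverse-Gamma(61/6, 2115/16)
obs 14: x=-1 → posterior Inverse-Gamma(32/3, 2315/16)

k = 6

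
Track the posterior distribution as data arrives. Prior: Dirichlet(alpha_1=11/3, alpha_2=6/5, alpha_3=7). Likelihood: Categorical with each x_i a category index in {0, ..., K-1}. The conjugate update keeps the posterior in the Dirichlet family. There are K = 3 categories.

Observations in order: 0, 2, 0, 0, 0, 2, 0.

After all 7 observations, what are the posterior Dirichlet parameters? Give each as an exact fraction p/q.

alpha_1=26/3, alpha_2=6/5, alpha_3=9

obs 1: x=0 → posterior Dirichlet(14/3, 6/5, 7)
obs 2: x=2 → posterior Dirichlet(14/3, 6/5, 8)
obs 3: x=0 → posterior Dirichlet(17/3, 6/5, 8)
obs 4: x=0 → posterior Dirichlet(20/3, 6/5, 8)
obs 5: x=0 → posterior Dirichlet(23/3, 6/5, 8)
obs 6: x=2 → posterior Dirichlet(23/3, 6/5, 9)
obs 7: x=0 → posterior Dirichlet(26/3, 6/5, 9)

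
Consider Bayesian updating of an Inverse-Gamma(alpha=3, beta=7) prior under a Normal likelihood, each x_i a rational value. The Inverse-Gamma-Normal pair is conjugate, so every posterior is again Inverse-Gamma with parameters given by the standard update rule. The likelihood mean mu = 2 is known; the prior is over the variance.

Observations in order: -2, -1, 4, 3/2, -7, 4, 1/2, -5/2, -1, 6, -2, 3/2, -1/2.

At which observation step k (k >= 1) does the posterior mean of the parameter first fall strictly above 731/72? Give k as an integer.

obs 1: x=-2 → posterior Inverse-Gamma(7/2, 15)
obs 2: x=-1 → posterior Inverse-Gamma(4, 39/2)
obs 3: x=4 → posterior Inverse-Gamma(9/2, 43/2)
obs 4: x=3/2 → posterior Inverse-Gamma(5, 173/8)
obs 5: x=-7 → posterior Inverse-Gamma(11/2, 497/8)
obs 6: x=4 → posterior Inverse-Gamma(6, 513/8)
obs 7: x=1/2 → posterior Inverse-Gamma(13/2, 261/4)
obs 8: x=-5/2 → posterior Inverse-Gamma(7, 603/8)
obs 9: x=-1 → posterior Inverse-Gamma(15/2, 639/8)
obs 10: x=6 → posterior Inverse-Gamma(8, 703/8)
obs 11: x=-2 → posterior Inverse-Gamma(17/2, 767/8)
obs 12: x=3/2 → posterior Inverse-Gamma(9, 96)
obs 13: x=-1/2 → posterior Inverse-Gamma(19/2, 793/8)

k = 5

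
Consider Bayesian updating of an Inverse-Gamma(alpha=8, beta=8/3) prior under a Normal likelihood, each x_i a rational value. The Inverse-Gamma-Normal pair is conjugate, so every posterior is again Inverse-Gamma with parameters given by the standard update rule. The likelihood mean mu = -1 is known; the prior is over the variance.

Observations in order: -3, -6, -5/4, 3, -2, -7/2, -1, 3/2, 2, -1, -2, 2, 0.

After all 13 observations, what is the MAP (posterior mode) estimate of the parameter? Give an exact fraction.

obs 1: x=-3 → posterior Inverse-Gamma(17/2, 14/3)
obs 2: x=-6 → posterior Inverse-Gamma(9, 103/6)
obs 3: x=-5/4 → posterior Inverse-Gamma(19/2, 1651/96)
obs 4: x=3 → posterior Inverse-Gamma(10, 2419/96)
obs 5: x=-2 → posterior Inverse-Gamma(21/2, 2467/96)
obs 6: x=-7/2 → posterior Inverse-Gamma(11, 2767/96)
obs 7: x=-1 → posterior Inverse-Gamma(23/2, 2767/96)
obs 8: x=3/2 → posterior Inverse-Gamma(12, 3067/96)
obs 9: x=2 → posterior Inverse-Gamma(25/2, 3499/96)
obs 10: x=-1 → posterior Inverse-Gamma(13, 3499/96)
obs 11: x=-2 → posterior Inverse-Gamma(27/2, 3547/96)
obs 12: x=2 → posterior Inverse-Gamma(14, 3979/96)
obs 13: x=0 → posterior Inverse-Gamma(29/2, 4027/96)

4027/1488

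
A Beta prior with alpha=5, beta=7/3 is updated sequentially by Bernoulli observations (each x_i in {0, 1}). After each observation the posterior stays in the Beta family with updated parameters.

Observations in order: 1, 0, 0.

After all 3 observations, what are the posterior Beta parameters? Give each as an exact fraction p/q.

obs 1: x=1 → posterior Beta(6, 7/3)
obs 2: x=0 → posterior Beta(6, 10/3)
obs 3: x=0 → posterior Beta(6, 13/3)

alpha=6, beta=13/3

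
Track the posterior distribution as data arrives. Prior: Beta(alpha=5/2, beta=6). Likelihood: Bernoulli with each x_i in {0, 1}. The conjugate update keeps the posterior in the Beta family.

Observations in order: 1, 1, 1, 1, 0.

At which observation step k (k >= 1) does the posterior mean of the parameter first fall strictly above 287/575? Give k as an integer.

obs 1: x=1 → posterior Beta(7/2, 6)
obs 2: x=1 → posterior Beta(9/2, 6)
obs 3: x=1 → posterior Beta(11/2, 6)
obs 4: x=1 → posterior Beta(13/2, 6)
obs 5: x=0 → posterior Beta(13/2, 7)

k = 4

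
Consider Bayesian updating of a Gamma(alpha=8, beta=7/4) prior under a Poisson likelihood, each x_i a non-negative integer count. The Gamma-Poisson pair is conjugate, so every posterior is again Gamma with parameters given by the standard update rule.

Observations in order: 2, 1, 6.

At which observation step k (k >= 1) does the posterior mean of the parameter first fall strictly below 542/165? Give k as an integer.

k = 2

obs 1: x=2 → posterior Gamma(10, 11/4)
obs 2: x=1 → posterior Gamma(11, 15/4)
obs 3: x=6 → posterior Gamma(17, 19/4)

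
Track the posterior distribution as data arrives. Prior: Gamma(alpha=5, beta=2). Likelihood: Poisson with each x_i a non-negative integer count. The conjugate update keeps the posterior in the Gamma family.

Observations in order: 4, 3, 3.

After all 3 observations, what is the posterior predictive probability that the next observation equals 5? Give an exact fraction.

9857177734375/101559956668416

obs 1: x=4 → posterior Gamma(9, 3)
obs 2: x=3 → posterior Gamma(12, 4)
obs 3: x=3 → posterior Gamma(15, 5)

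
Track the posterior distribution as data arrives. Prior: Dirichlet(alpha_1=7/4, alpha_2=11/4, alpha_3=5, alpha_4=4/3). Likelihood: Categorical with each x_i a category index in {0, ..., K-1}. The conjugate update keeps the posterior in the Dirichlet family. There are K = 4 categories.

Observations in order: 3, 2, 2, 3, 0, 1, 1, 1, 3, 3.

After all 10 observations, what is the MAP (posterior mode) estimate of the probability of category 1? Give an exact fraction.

57/202

obs 1: x=3 → posterior Dirichlet(7/4, 11/4, 5, 7/3)
obs 2: x=2 → posterior Dirichlet(7/4, 11/4, 6, 7/3)
obs 3: x=2 → posterior Dirichlet(7/4, 11/4, 7, 7/3)
obs 4: x=3 → posterior Dirichlet(7/4, 11/4, 7, 10/3)
obs 5: x=0 → posterior Dirichlet(11/4, 11/4, 7, 10/3)
obs 6: x=1 → posterior Dirichlet(11/4, 15/4, 7, 10/3)
obs 7: x=1 → posterior Dirichlet(11/4, 19/4, 7, 10/3)
obs 8: x=1 → posterior Dirichlet(11/4, 23/4, 7, 10/3)
obs 9: x=3 → posterior Dirichlet(11/4, 23/4, 7, 13/3)
obs 10: x=3 → posterior Dirichlet(11/4, 23/4, 7, 16/3)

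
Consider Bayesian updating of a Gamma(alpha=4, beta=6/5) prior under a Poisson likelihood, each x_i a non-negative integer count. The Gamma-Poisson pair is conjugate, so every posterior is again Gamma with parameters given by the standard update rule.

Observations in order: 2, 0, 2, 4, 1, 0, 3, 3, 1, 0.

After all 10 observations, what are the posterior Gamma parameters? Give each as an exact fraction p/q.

obs 1: x=2 → posterior Gamma(6, 11/5)
obs 2: x=0 → posterior Gamma(6, 16/5)
obs 3: x=2 → posterior Gamma(8, 21/5)
obs 4: x=4 → posterior Gamma(12, 26/5)
obs 5: x=1 → posterior Gamma(13, 31/5)
obs 6: x=0 → posterior Gamma(13, 36/5)
obs 7: x=3 → posterior Gamma(16, 41/5)
obs 8: x=3 → posterior Gamma(19, 46/5)
obs 9: x=1 → posterior Gamma(20, 51/5)
obs 10: x=0 → posterior Gamma(20, 56/5)

alpha=20, beta=56/5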